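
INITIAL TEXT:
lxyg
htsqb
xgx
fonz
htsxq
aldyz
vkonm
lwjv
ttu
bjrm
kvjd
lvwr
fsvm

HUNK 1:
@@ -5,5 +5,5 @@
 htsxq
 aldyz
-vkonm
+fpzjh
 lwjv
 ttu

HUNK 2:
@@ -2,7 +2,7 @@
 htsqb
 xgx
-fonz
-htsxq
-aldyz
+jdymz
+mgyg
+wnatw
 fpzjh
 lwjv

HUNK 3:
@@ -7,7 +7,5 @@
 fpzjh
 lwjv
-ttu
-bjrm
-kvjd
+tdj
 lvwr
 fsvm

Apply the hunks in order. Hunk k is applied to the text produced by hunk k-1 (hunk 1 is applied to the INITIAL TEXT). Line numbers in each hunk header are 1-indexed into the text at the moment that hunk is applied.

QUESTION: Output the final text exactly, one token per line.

Hunk 1: at line 5 remove [vkonm] add [fpzjh] -> 13 lines: lxyg htsqb xgx fonz htsxq aldyz fpzjh lwjv ttu bjrm kvjd lvwr fsvm
Hunk 2: at line 2 remove [fonz,htsxq,aldyz] add [jdymz,mgyg,wnatw] -> 13 lines: lxyg htsqb xgx jdymz mgyg wnatw fpzjh lwjv ttu bjrm kvjd lvwr fsvm
Hunk 3: at line 7 remove [ttu,bjrm,kvjd] add [tdj] -> 11 lines: lxyg htsqb xgx jdymz mgyg wnatw fpzjh lwjv tdj lvwr fsvm

Answer: lxyg
htsqb
xgx
jdymz
mgyg
wnatw
fpzjh
lwjv
tdj
lvwr
fsvm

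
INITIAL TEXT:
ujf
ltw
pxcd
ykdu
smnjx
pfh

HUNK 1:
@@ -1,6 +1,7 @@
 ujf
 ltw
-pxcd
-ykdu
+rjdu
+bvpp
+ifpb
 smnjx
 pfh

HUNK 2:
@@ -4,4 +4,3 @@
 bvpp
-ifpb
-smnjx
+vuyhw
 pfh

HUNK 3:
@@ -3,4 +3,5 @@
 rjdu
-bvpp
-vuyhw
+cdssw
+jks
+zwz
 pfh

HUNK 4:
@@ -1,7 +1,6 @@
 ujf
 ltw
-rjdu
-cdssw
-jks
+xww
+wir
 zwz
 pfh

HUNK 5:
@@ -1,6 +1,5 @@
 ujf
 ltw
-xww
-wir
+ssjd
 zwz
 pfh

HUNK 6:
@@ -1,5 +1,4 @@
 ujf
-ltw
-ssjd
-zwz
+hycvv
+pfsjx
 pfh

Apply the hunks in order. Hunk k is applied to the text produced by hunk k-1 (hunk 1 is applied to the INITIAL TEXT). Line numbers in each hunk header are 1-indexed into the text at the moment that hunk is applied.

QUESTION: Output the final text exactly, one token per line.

Answer: ujf
hycvv
pfsjx
pfh

Derivation:
Hunk 1: at line 1 remove [pxcd,ykdu] add [rjdu,bvpp,ifpb] -> 7 lines: ujf ltw rjdu bvpp ifpb smnjx pfh
Hunk 2: at line 4 remove [ifpb,smnjx] add [vuyhw] -> 6 lines: ujf ltw rjdu bvpp vuyhw pfh
Hunk 3: at line 3 remove [bvpp,vuyhw] add [cdssw,jks,zwz] -> 7 lines: ujf ltw rjdu cdssw jks zwz pfh
Hunk 4: at line 1 remove [rjdu,cdssw,jks] add [xww,wir] -> 6 lines: ujf ltw xww wir zwz pfh
Hunk 5: at line 1 remove [xww,wir] add [ssjd] -> 5 lines: ujf ltw ssjd zwz pfh
Hunk 6: at line 1 remove [ltw,ssjd,zwz] add [hycvv,pfsjx] -> 4 lines: ujf hycvv pfsjx pfh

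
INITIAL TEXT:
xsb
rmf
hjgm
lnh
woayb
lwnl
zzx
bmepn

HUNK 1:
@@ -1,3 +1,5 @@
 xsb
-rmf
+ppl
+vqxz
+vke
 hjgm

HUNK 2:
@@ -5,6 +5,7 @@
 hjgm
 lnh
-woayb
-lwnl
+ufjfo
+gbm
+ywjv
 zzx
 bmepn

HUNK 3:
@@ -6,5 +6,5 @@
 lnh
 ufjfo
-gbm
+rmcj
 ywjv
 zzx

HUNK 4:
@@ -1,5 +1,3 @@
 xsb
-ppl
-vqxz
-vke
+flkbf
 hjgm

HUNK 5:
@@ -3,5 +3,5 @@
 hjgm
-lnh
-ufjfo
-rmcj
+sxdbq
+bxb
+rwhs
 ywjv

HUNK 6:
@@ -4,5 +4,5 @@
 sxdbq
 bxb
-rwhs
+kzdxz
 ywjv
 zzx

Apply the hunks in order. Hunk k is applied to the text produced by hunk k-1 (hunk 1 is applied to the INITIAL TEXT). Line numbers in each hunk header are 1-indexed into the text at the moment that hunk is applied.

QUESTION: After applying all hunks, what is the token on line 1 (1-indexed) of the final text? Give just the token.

Answer: xsb

Derivation:
Hunk 1: at line 1 remove [rmf] add [ppl,vqxz,vke] -> 10 lines: xsb ppl vqxz vke hjgm lnh woayb lwnl zzx bmepn
Hunk 2: at line 5 remove [woayb,lwnl] add [ufjfo,gbm,ywjv] -> 11 lines: xsb ppl vqxz vke hjgm lnh ufjfo gbm ywjv zzx bmepn
Hunk 3: at line 6 remove [gbm] add [rmcj] -> 11 lines: xsb ppl vqxz vke hjgm lnh ufjfo rmcj ywjv zzx bmepn
Hunk 4: at line 1 remove [ppl,vqxz,vke] add [flkbf] -> 9 lines: xsb flkbf hjgm lnh ufjfo rmcj ywjv zzx bmepn
Hunk 5: at line 3 remove [lnh,ufjfo,rmcj] add [sxdbq,bxb,rwhs] -> 9 lines: xsb flkbf hjgm sxdbq bxb rwhs ywjv zzx bmepn
Hunk 6: at line 4 remove [rwhs] add [kzdxz] -> 9 lines: xsb flkbf hjgm sxdbq bxb kzdxz ywjv zzx bmepn
Final line 1: xsb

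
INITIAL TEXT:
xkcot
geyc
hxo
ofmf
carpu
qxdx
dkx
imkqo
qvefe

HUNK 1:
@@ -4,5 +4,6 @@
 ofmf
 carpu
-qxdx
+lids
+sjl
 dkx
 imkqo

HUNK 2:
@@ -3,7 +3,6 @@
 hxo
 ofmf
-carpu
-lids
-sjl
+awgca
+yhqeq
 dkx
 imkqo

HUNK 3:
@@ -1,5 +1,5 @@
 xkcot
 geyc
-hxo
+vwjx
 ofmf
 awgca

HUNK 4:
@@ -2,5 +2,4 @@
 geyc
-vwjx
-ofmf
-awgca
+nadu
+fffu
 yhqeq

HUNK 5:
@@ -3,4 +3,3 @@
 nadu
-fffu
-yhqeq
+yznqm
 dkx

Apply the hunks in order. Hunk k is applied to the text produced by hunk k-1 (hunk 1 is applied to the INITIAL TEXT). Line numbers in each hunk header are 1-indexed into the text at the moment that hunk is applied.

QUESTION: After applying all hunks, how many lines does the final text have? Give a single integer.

Hunk 1: at line 4 remove [qxdx] add [lids,sjl] -> 10 lines: xkcot geyc hxo ofmf carpu lids sjl dkx imkqo qvefe
Hunk 2: at line 3 remove [carpu,lids,sjl] add [awgca,yhqeq] -> 9 lines: xkcot geyc hxo ofmf awgca yhqeq dkx imkqo qvefe
Hunk 3: at line 1 remove [hxo] add [vwjx] -> 9 lines: xkcot geyc vwjx ofmf awgca yhqeq dkx imkqo qvefe
Hunk 4: at line 2 remove [vwjx,ofmf,awgca] add [nadu,fffu] -> 8 lines: xkcot geyc nadu fffu yhqeq dkx imkqo qvefe
Hunk 5: at line 3 remove [fffu,yhqeq] add [yznqm] -> 7 lines: xkcot geyc nadu yznqm dkx imkqo qvefe
Final line count: 7

Answer: 7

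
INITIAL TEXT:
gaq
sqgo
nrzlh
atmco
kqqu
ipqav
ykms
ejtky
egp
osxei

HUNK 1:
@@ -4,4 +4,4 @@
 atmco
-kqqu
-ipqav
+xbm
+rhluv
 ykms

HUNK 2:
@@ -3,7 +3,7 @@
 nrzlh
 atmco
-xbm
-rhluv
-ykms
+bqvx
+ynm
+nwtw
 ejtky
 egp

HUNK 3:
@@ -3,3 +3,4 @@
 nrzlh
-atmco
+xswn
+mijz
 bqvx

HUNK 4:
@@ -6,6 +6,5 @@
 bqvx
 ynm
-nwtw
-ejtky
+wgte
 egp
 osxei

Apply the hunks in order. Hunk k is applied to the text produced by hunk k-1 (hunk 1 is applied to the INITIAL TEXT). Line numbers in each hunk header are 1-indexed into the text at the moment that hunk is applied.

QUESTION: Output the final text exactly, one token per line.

Answer: gaq
sqgo
nrzlh
xswn
mijz
bqvx
ynm
wgte
egp
osxei

Derivation:
Hunk 1: at line 4 remove [kqqu,ipqav] add [xbm,rhluv] -> 10 lines: gaq sqgo nrzlh atmco xbm rhluv ykms ejtky egp osxei
Hunk 2: at line 3 remove [xbm,rhluv,ykms] add [bqvx,ynm,nwtw] -> 10 lines: gaq sqgo nrzlh atmco bqvx ynm nwtw ejtky egp osxei
Hunk 3: at line 3 remove [atmco] add [xswn,mijz] -> 11 lines: gaq sqgo nrzlh xswn mijz bqvx ynm nwtw ejtky egp osxei
Hunk 4: at line 6 remove [nwtw,ejtky] add [wgte] -> 10 lines: gaq sqgo nrzlh xswn mijz bqvx ynm wgte egp osxei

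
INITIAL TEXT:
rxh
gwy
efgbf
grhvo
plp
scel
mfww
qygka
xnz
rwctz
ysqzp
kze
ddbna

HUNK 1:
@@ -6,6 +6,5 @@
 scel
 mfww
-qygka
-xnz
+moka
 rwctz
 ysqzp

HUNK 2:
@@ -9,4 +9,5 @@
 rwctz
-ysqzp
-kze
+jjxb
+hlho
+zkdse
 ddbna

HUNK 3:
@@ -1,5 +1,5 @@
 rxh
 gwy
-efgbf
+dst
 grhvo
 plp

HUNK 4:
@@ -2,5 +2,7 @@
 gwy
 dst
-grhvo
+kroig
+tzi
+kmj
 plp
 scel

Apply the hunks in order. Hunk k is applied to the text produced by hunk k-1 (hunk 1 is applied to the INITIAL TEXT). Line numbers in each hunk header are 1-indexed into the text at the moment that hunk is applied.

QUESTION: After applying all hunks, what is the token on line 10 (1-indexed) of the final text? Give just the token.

Hunk 1: at line 6 remove [qygka,xnz] add [moka] -> 12 lines: rxh gwy efgbf grhvo plp scel mfww moka rwctz ysqzp kze ddbna
Hunk 2: at line 9 remove [ysqzp,kze] add [jjxb,hlho,zkdse] -> 13 lines: rxh gwy efgbf grhvo plp scel mfww moka rwctz jjxb hlho zkdse ddbna
Hunk 3: at line 1 remove [efgbf] add [dst] -> 13 lines: rxh gwy dst grhvo plp scel mfww moka rwctz jjxb hlho zkdse ddbna
Hunk 4: at line 2 remove [grhvo] add [kroig,tzi,kmj] -> 15 lines: rxh gwy dst kroig tzi kmj plp scel mfww moka rwctz jjxb hlho zkdse ddbna
Final line 10: moka

Answer: moka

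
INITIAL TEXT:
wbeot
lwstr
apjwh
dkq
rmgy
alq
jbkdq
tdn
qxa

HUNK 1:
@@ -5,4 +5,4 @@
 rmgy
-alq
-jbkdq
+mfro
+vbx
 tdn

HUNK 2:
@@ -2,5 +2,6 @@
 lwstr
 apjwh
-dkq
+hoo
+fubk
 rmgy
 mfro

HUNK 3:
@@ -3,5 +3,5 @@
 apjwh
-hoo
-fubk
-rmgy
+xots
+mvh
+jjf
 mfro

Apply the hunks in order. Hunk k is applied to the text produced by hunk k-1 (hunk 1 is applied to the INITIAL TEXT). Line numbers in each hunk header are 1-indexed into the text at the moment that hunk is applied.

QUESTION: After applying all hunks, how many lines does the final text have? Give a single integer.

Hunk 1: at line 5 remove [alq,jbkdq] add [mfro,vbx] -> 9 lines: wbeot lwstr apjwh dkq rmgy mfro vbx tdn qxa
Hunk 2: at line 2 remove [dkq] add [hoo,fubk] -> 10 lines: wbeot lwstr apjwh hoo fubk rmgy mfro vbx tdn qxa
Hunk 3: at line 3 remove [hoo,fubk,rmgy] add [xots,mvh,jjf] -> 10 lines: wbeot lwstr apjwh xots mvh jjf mfro vbx tdn qxa
Final line count: 10

Answer: 10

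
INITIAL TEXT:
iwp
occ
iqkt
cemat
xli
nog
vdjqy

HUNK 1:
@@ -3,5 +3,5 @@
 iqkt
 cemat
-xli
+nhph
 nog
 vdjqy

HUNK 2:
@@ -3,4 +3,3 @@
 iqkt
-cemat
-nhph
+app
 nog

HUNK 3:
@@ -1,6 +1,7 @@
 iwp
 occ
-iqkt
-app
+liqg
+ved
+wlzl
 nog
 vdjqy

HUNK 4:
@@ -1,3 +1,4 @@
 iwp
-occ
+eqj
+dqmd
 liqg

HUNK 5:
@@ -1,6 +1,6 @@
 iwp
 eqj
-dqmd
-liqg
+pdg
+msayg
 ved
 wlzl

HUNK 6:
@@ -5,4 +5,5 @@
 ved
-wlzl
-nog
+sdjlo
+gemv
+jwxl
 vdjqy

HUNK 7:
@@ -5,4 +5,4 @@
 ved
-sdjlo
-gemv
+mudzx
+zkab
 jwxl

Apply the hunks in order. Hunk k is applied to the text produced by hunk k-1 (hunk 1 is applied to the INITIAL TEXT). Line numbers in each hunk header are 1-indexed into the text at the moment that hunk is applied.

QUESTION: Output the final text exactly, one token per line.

Hunk 1: at line 3 remove [xli] add [nhph] -> 7 lines: iwp occ iqkt cemat nhph nog vdjqy
Hunk 2: at line 3 remove [cemat,nhph] add [app] -> 6 lines: iwp occ iqkt app nog vdjqy
Hunk 3: at line 1 remove [iqkt,app] add [liqg,ved,wlzl] -> 7 lines: iwp occ liqg ved wlzl nog vdjqy
Hunk 4: at line 1 remove [occ] add [eqj,dqmd] -> 8 lines: iwp eqj dqmd liqg ved wlzl nog vdjqy
Hunk 5: at line 1 remove [dqmd,liqg] add [pdg,msayg] -> 8 lines: iwp eqj pdg msayg ved wlzl nog vdjqy
Hunk 6: at line 5 remove [wlzl,nog] add [sdjlo,gemv,jwxl] -> 9 lines: iwp eqj pdg msayg ved sdjlo gemv jwxl vdjqy
Hunk 7: at line 5 remove [sdjlo,gemv] add [mudzx,zkab] -> 9 lines: iwp eqj pdg msayg ved mudzx zkab jwxl vdjqy

Answer: iwp
eqj
pdg
msayg
ved
mudzx
zkab
jwxl
vdjqy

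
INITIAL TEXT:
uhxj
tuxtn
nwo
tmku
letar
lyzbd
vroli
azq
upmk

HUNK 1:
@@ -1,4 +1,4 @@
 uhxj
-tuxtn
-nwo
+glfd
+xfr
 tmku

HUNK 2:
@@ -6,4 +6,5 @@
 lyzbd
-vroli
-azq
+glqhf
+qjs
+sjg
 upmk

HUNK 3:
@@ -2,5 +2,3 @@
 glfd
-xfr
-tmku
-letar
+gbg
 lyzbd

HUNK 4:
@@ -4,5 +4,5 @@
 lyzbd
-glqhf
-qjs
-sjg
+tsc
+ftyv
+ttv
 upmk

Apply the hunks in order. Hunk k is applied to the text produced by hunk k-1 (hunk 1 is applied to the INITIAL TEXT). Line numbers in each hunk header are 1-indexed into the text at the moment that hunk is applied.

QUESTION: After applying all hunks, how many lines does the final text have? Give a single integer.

Hunk 1: at line 1 remove [tuxtn,nwo] add [glfd,xfr] -> 9 lines: uhxj glfd xfr tmku letar lyzbd vroli azq upmk
Hunk 2: at line 6 remove [vroli,azq] add [glqhf,qjs,sjg] -> 10 lines: uhxj glfd xfr tmku letar lyzbd glqhf qjs sjg upmk
Hunk 3: at line 2 remove [xfr,tmku,letar] add [gbg] -> 8 lines: uhxj glfd gbg lyzbd glqhf qjs sjg upmk
Hunk 4: at line 4 remove [glqhf,qjs,sjg] add [tsc,ftyv,ttv] -> 8 lines: uhxj glfd gbg lyzbd tsc ftyv ttv upmk
Final line count: 8

Answer: 8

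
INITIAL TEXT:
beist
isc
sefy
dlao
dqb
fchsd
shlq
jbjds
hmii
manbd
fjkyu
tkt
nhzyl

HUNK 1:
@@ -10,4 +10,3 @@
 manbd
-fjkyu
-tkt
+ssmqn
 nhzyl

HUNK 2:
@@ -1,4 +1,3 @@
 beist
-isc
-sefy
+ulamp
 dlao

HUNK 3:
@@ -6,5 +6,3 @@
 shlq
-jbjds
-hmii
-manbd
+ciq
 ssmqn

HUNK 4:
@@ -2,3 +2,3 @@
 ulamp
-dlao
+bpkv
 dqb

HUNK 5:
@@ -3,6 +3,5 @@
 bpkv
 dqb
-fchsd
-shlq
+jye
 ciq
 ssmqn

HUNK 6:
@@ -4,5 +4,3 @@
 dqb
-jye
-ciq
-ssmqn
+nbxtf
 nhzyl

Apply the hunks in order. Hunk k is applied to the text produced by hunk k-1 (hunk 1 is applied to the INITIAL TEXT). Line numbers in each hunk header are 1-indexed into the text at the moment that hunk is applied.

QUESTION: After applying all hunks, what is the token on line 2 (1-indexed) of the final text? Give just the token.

Hunk 1: at line 10 remove [fjkyu,tkt] add [ssmqn] -> 12 lines: beist isc sefy dlao dqb fchsd shlq jbjds hmii manbd ssmqn nhzyl
Hunk 2: at line 1 remove [isc,sefy] add [ulamp] -> 11 lines: beist ulamp dlao dqb fchsd shlq jbjds hmii manbd ssmqn nhzyl
Hunk 3: at line 6 remove [jbjds,hmii,manbd] add [ciq] -> 9 lines: beist ulamp dlao dqb fchsd shlq ciq ssmqn nhzyl
Hunk 4: at line 2 remove [dlao] add [bpkv] -> 9 lines: beist ulamp bpkv dqb fchsd shlq ciq ssmqn nhzyl
Hunk 5: at line 3 remove [fchsd,shlq] add [jye] -> 8 lines: beist ulamp bpkv dqb jye ciq ssmqn nhzyl
Hunk 6: at line 4 remove [jye,ciq,ssmqn] add [nbxtf] -> 6 lines: beist ulamp bpkv dqb nbxtf nhzyl
Final line 2: ulamp

Answer: ulamp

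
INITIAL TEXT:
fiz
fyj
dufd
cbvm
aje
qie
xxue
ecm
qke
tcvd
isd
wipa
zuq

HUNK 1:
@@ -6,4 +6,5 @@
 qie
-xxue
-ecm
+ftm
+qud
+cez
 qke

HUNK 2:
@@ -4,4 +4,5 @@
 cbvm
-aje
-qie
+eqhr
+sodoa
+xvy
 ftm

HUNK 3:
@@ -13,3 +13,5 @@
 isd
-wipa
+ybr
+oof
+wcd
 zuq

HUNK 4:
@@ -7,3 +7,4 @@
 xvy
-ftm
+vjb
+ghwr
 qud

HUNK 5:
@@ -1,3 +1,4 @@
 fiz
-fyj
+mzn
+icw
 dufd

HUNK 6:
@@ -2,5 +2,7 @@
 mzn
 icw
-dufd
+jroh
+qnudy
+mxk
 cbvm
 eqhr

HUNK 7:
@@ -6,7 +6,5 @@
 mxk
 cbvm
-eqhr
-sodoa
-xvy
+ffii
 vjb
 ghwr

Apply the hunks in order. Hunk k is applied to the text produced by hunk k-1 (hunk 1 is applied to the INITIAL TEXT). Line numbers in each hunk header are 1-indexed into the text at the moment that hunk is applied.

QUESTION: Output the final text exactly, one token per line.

Hunk 1: at line 6 remove [xxue,ecm] add [ftm,qud,cez] -> 14 lines: fiz fyj dufd cbvm aje qie ftm qud cez qke tcvd isd wipa zuq
Hunk 2: at line 4 remove [aje,qie] add [eqhr,sodoa,xvy] -> 15 lines: fiz fyj dufd cbvm eqhr sodoa xvy ftm qud cez qke tcvd isd wipa zuq
Hunk 3: at line 13 remove [wipa] add [ybr,oof,wcd] -> 17 lines: fiz fyj dufd cbvm eqhr sodoa xvy ftm qud cez qke tcvd isd ybr oof wcd zuq
Hunk 4: at line 7 remove [ftm] add [vjb,ghwr] -> 18 lines: fiz fyj dufd cbvm eqhr sodoa xvy vjb ghwr qud cez qke tcvd isd ybr oof wcd zuq
Hunk 5: at line 1 remove [fyj] add [mzn,icw] -> 19 lines: fiz mzn icw dufd cbvm eqhr sodoa xvy vjb ghwr qud cez qke tcvd isd ybr oof wcd zuq
Hunk 6: at line 2 remove [dufd] add [jroh,qnudy,mxk] -> 21 lines: fiz mzn icw jroh qnudy mxk cbvm eqhr sodoa xvy vjb ghwr qud cez qke tcvd isd ybr oof wcd zuq
Hunk 7: at line 6 remove [eqhr,sodoa,xvy] add [ffii] -> 19 lines: fiz mzn icw jroh qnudy mxk cbvm ffii vjb ghwr qud cez qke tcvd isd ybr oof wcd zuq

Answer: fiz
mzn
icw
jroh
qnudy
mxk
cbvm
ffii
vjb
ghwr
qud
cez
qke
tcvd
isd
ybr
oof
wcd
zuq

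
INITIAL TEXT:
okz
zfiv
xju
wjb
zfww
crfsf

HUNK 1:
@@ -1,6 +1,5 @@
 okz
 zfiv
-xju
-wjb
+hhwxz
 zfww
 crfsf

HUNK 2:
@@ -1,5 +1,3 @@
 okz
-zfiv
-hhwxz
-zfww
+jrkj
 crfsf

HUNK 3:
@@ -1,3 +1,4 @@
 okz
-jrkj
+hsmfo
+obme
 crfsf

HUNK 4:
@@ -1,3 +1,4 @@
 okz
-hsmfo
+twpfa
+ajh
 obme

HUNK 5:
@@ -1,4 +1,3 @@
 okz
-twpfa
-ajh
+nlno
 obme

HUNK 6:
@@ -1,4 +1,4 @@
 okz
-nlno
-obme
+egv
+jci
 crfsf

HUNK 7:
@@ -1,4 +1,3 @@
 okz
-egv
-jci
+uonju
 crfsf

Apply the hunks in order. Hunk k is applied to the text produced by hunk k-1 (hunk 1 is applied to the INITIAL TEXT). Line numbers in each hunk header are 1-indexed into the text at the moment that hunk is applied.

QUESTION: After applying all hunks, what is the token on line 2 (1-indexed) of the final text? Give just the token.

Hunk 1: at line 1 remove [xju,wjb] add [hhwxz] -> 5 lines: okz zfiv hhwxz zfww crfsf
Hunk 2: at line 1 remove [zfiv,hhwxz,zfww] add [jrkj] -> 3 lines: okz jrkj crfsf
Hunk 3: at line 1 remove [jrkj] add [hsmfo,obme] -> 4 lines: okz hsmfo obme crfsf
Hunk 4: at line 1 remove [hsmfo] add [twpfa,ajh] -> 5 lines: okz twpfa ajh obme crfsf
Hunk 5: at line 1 remove [twpfa,ajh] add [nlno] -> 4 lines: okz nlno obme crfsf
Hunk 6: at line 1 remove [nlno,obme] add [egv,jci] -> 4 lines: okz egv jci crfsf
Hunk 7: at line 1 remove [egv,jci] add [uonju] -> 3 lines: okz uonju crfsf
Final line 2: uonju

Answer: uonju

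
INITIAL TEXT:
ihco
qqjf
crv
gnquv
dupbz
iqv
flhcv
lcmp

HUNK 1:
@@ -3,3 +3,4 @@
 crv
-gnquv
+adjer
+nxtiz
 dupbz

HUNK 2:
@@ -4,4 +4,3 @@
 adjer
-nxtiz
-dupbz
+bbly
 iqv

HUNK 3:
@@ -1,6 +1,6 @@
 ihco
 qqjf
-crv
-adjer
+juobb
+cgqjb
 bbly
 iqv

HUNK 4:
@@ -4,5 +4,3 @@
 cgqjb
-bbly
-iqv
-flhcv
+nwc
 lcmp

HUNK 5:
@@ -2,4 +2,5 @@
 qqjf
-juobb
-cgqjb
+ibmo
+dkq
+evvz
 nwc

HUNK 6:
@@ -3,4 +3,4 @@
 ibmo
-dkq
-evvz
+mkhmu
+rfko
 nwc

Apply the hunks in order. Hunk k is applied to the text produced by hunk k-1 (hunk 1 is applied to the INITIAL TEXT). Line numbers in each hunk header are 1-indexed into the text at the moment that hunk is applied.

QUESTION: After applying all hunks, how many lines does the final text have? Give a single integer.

Answer: 7

Derivation:
Hunk 1: at line 3 remove [gnquv] add [adjer,nxtiz] -> 9 lines: ihco qqjf crv adjer nxtiz dupbz iqv flhcv lcmp
Hunk 2: at line 4 remove [nxtiz,dupbz] add [bbly] -> 8 lines: ihco qqjf crv adjer bbly iqv flhcv lcmp
Hunk 3: at line 1 remove [crv,adjer] add [juobb,cgqjb] -> 8 lines: ihco qqjf juobb cgqjb bbly iqv flhcv lcmp
Hunk 4: at line 4 remove [bbly,iqv,flhcv] add [nwc] -> 6 lines: ihco qqjf juobb cgqjb nwc lcmp
Hunk 5: at line 2 remove [juobb,cgqjb] add [ibmo,dkq,evvz] -> 7 lines: ihco qqjf ibmo dkq evvz nwc lcmp
Hunk 6: at line 3 remove [dkq,evvz] add [mkhmu,rfko] -> 7 lines: ihco qqjf ibmo mkhmu rfko nwc lcmp
Final line count: 7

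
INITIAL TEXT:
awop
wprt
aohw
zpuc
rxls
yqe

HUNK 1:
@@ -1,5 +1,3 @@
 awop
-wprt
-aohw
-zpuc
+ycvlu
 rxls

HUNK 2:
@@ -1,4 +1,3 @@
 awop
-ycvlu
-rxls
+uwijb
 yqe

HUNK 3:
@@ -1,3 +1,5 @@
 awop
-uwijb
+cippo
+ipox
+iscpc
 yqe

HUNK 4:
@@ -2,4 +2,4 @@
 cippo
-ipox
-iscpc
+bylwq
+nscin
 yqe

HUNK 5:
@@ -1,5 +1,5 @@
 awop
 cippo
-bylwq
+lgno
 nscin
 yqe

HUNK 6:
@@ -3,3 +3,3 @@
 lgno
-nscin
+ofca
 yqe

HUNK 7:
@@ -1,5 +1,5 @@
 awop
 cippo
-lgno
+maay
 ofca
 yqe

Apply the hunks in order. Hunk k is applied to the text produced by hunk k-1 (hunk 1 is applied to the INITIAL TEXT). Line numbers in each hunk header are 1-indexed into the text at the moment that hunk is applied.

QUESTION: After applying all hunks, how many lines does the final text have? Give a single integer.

Hunk 1: at line 1 remove [wprt,aohw,zpuc] add [ycvlu] -> 4 lines: awop ycvlu rxls yqe
Hunk 2: at line 1 remove [ycvlu,rxls] add [uwijb] -> 3 lines: awop uwijb yqe
Hunk 3: at line 1 remove [uwijb] add [cippo,ipox,iscpc] -> 5 lines: awop cippo ipox iscpc yqe
Hunk 4: at line 2 remove [ipox,iscpc] add [bylwq,nscin] -> 5 lines: awop cippo bylwq nscin yqe
Hunk 5: at line 1 remove [bylwq] add [lgno] -> 5 lines: awop cippo lgno nscin yqe
Hunk 6: at line 3 remove [nscin] add [ofca] -> 5 lines: awop cippo lgno ofca yqe
Hunk 7: at line 1 remove [lgno] add [maay] -> 5 lines: awop cippo maay ofca yqe
Final line count: 5

Answer: 5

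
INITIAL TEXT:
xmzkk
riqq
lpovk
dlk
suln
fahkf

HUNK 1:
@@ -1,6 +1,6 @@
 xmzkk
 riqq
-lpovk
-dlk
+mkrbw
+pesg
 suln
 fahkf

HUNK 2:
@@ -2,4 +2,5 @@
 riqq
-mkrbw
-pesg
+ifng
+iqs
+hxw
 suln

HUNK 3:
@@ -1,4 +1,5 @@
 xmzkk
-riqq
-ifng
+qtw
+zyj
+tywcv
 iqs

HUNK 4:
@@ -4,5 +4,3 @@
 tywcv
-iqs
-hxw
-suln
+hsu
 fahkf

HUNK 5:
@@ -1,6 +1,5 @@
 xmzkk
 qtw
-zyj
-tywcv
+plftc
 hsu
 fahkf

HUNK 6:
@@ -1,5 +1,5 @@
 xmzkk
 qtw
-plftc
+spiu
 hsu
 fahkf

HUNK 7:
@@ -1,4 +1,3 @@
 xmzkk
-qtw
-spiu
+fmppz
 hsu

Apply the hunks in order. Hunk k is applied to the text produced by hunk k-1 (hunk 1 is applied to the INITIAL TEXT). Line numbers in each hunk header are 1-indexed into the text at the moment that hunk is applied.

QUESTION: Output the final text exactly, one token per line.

Hunk 1: at line 1 remove [lpovk,dlk] add [mkrbw,pesg] -> 6 lines: xmzkk riqq mkrbw pesg suln fahkf
Hunk 2: at line 2 remove [mkrbw,pesg] add [ifng,iqs,hxw] -> 7 lines: xmzkk riqq ifng iqs hxw suln fahkf
Hunk 3: at line 1 remove [riqq,ifng] add [qtw,zyj,tywcv] -> 8 lines: xmzkk qtw zyj tywcv iqs hxw suln fahkf
Hunk 4: at line 4 remove [iqs,hxw,suln] add [hsu] -> 6 lines: xmzkk qtw zyj tywcv hsu fahkf
Hunk 5: at line 1 remove [zyj,tywcv] add [plftc] -> 5 lines: xmzkk qtw plftc hsu fahkf
Hunk 6: at line 1 remove [plftc] add [spiu] -> 5 lines: xmzkk qtw spiu hsu fahkf
Hunk 7: at line 1 remove [qtw,spiu] add [fmppz] -> 4 lines: xmzkk fmppz hsu fahkf

Answer: xmzkk
fmppz
hsu
fahkf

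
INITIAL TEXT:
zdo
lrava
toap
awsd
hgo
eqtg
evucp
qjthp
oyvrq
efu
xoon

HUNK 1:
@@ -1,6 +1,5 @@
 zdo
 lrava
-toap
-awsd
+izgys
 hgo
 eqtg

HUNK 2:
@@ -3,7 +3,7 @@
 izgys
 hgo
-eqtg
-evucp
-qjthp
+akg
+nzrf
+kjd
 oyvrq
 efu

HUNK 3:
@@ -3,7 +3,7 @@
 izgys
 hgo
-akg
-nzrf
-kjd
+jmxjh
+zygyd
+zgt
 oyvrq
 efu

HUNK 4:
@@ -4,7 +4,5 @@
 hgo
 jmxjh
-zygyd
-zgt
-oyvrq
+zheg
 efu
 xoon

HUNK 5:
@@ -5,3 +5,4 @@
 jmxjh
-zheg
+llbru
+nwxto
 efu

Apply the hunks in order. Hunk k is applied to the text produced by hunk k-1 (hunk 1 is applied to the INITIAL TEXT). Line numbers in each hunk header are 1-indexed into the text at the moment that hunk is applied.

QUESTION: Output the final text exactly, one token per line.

Answer: zdo
lrava
izgys
hgo
jmxjh
llbru
nwxto
efu
xoon

Derivation:
Hunk 1: at line 1 remove [toap,awsd] add [izgys] -> 10 lines: zdo lrava izgys hgo eqtg evucp qjthp oyvrq efu xoon
Hunk 2: at line 3 remove [eqtg,evucp,qjthp] add [akg,nzrf,kjd] -> 10 lines: zdo lrava izgys hgo akg nzrf kjd oyvrq efu xoon
Hunk 3: at line 3 remove [akg,nzrf,kjd] add [jmxjh,zygyd,zgt] -> 10 lines: zdo lrava izgys hgo jmxjh zygyd zgt oyvrq efu xoon
Hunk 4: at line 4 remove [zygyd,zgt,oyvrq] add [zheg] -> 8 lines: zdo lrava izgys hgo jmxjh zheg efu xoon
Hunk 5: at line 5 remove [zheg] add [llbru,nwxto] -> 9 lines: zdo lrava izgys hgo jmxjh llbru nwxto efu xoon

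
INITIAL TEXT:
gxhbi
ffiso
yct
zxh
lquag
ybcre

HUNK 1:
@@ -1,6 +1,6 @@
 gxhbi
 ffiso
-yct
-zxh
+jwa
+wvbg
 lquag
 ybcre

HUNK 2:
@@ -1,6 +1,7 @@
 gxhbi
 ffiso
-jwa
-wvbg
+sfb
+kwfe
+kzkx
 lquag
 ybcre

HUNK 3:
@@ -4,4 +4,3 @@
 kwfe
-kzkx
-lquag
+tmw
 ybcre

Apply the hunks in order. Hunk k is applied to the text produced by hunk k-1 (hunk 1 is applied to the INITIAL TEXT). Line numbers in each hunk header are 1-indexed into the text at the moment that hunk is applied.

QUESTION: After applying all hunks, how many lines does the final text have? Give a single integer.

Hunk 1: at line 1 remove [yct,zxh] add [jwa,wvbg] -> 6 lines: gxhbi ffiso jwa wvbg lquag ybcre
Hunk 2: at line 1 remove [jwa,wvbg] add [sfb,kwfe,kzkx] -> 7 lines: gxhbi ffiso sfb kwfe kzkx lquag ybcre
Hunk 3: at line 4 remove [kzkx,lquag] add [tmw] -> 6 lines: gxhbi ffiso sfb kwfe tmw ybcre
Final line count: 6

Answer: 6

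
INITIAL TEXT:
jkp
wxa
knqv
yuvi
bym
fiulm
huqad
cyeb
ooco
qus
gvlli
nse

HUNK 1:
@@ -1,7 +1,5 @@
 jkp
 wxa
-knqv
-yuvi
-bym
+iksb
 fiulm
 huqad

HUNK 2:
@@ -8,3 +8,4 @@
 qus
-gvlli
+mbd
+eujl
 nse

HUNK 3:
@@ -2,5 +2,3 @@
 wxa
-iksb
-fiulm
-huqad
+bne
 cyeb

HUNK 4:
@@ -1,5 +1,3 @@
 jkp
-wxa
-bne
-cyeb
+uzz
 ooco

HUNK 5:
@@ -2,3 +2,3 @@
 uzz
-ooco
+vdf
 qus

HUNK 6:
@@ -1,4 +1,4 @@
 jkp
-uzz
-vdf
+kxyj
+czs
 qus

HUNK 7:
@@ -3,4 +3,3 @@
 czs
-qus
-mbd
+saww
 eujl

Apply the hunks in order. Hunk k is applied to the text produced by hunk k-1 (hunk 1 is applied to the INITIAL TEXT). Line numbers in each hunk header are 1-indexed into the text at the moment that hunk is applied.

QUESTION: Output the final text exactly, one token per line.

Hunk 1: at line 1 remove [knqv,yuvi,bym] add [iksb] -> 10 lines: jkp wxa iksb fiulm huqad cyeb ooco qus gvlli nse
Hunk 2: at line 8 remove [gvlli] add [mbd,eujl] -> 11 lines: jkp wxa iksb fiulm huqad cyeb ooco qus mbd eujl nse
Hunk 3: at line 2 remove [iksb,fiulm,huqad] add [bne] -> 9 lines: jkp wxa bne cyeb ooco qus mbd eujl nse
Hunk 4: at line 1 remove [wxa,bne,cyeb] add [uzz] -> 7 lines: jkp uzz ooco qus mbd eujl nse
Hunk 5: at line 2 remove [ooco] add [vdf] -> 7 lines: jkp uzz vdf qus mbd eujl nse
Hunk 6: at line 1 remove [uzz,vdf] add [kxyj,czs] -> 7 lines: jkp kxyj czs qus mbd eujl nse
Hunk 7: at line 3 remove [qus,mbd] add [saww] -> 6 lines: jkp kxyj czs saww eujl nse

Answer: jkp
kxyj
czs
saww
eujl
nse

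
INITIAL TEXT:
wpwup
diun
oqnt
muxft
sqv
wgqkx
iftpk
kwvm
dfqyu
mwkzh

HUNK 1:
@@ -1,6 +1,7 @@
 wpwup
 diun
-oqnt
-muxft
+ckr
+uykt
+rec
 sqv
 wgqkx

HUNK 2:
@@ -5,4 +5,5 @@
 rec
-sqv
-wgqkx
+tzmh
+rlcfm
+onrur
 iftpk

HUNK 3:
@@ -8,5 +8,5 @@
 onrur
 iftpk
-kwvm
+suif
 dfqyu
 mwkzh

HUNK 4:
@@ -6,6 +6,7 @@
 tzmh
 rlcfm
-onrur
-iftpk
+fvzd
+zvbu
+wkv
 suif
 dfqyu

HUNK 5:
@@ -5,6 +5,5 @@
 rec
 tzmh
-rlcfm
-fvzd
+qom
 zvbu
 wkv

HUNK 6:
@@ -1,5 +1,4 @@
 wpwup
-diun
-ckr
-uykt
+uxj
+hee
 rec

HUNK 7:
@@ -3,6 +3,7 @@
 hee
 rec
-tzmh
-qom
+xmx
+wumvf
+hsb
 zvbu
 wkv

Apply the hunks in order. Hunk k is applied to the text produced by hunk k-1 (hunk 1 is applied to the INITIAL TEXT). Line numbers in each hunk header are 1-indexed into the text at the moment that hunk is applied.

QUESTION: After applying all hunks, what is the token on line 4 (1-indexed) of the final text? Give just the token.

Hunk 1: at line 1 remove [oqnt,muxft] add [ckr,uykt,rec] -> 11 lines: wpwup diun ckr uykt rec sqv wgqkx iftpk kwvm dfqyu mwkzh
Hunk 2: at line 5 remove [sqv,wgqkx] add [tzmh,rlcfm,onrur] -> 12 lines: wpwup diun ckr uykt rec tzmh rlcfm onrur iftpk kwvm dfqyu mwkzh
Hunk 3: at line 8 remove [kwvm] add [suif] -> 12 lines: wpwup diun ckr uykt rec tzmh rlcfm onrur iftpk suif dfqyu mwkzh
Hunk 4: at line 6 remove [onrur,iftpk] add [fvzd,zvbu,wkv] -> 13 lines: wpwup diun ckr uykt rec tzmh rlcfm fvzd zvbu wkv suif dfqyu mwkzh
Hunk 5: at line 5 remove [rlcfm,fvzd] add [qom] -> 12 lines: wpwup diun ckr uykt rec tzmh qom zvbu wkv suif dfqyu mwkzh
Hunk 6: at line 1 remove [diun,ckr,uykt] add [uxj,hee] -> 11 lines: wpwup uxj hee rec tzmh qom zvbu wkv suif dfqyu mwkzh
Hunk 7: at line 3 remove [tzmh,qom] add [xmx,wumvf,hsb] -> 12 lines: wpwup uxj hee rec xmx wumvf hsb zvbu wkv suif dfqyu mwkzh
Final line 4: rec

Answer: rec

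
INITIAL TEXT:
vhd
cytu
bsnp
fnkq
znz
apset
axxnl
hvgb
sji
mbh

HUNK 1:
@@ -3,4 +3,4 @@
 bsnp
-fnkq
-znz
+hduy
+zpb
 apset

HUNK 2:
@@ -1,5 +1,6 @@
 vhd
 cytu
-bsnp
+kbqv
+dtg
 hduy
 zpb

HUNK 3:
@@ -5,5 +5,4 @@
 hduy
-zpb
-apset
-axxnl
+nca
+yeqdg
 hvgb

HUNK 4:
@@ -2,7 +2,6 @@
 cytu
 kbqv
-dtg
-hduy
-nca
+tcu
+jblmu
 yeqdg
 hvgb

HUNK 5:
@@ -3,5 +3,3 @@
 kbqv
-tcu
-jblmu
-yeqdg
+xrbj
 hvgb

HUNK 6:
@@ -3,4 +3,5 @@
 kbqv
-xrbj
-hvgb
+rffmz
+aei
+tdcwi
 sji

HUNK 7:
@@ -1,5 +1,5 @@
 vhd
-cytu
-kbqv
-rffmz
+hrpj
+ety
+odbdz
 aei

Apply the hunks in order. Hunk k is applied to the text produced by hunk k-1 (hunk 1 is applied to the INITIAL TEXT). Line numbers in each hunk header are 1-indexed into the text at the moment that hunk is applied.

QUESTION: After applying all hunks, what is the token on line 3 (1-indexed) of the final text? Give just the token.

Answer: ety

Derivation:
Hunk 1: at line 3 remove [fnkq,znz] add [hduy,zpb] -> 10 lines: vhd cytu bsnp hduy zpb apset axxnl hvgb sji mbh
Hunk 2: at line 1 remove [bsnp] add [kbqv,dtg] -> 11 lines: vhd cytu kbqv dtg hduy zpb apset axxnl hvgb sji mbh
Hunk 3: at line 5 remove [zpb,apset,axxnl] add [nca,yeqdg] -> 10 lines: vhd cytu kbqv dtg hduy nca yeqdg hvgb sji mbh
Hunk 4: at line 2 remove [dtg,hduy,nca] add [tcu,jblmu] -> 9 lines: vhd cytu kbqv tcu jblmu yeqdg hvgb sji mbh
Hunk 5: at line 3 remove [tcu,jblmu,yeqdg] add [xrbj] -> 7 lines: vhd cytu kbqv xrbj hvgb sji mbh
Hunk 6: at line 3 remove [xrbj,hvgb] add [rffmz,aei,tdcwi] -> 8 lines: vhd cytu kbqv rffmz aei tdcwi sji mbh
Hunk 7: at line 1 remove [cytu,kbqv,rffmz] add [hrpj,ety,odbdz] -> 8 lines: vhd hrpj ety odbdz aei tdcwi sji mbh
Final line 3: ety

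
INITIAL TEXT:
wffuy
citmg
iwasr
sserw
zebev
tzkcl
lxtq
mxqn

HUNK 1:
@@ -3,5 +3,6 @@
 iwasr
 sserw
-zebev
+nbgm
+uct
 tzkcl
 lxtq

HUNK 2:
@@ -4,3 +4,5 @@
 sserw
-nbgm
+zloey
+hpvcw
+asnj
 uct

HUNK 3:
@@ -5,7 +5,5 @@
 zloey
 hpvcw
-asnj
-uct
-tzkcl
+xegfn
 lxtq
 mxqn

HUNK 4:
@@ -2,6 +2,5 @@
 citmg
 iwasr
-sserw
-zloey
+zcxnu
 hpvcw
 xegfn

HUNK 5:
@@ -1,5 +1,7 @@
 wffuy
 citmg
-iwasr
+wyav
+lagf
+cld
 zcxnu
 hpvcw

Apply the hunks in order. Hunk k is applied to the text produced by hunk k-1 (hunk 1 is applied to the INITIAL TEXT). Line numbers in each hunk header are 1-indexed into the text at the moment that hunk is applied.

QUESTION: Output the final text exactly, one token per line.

Hunk 1: at line 3 remove [zebev] add [nbgm,uct] -> 9 lines: wffuy citmg iwasr sserw nbgm uct tzkcl lxtq mxqn
Hunk 2: at line 4 remove [nbgm] add [zloey,hpvcw,asnj] -> 11 lines: wffuy citmg iwasr sserw zloey hpvcw asnj uct tzkcl lxtq mxqn
Hunk 3: at line 5 remove [asnj,uct,tzkcl] add [xegfn] -> 9 lines: wffuy citmg iwasr sserw zloey hpvcw xegfn lxtq mxqn
Hunk 4: at line 2 remove [sserw,zloey] add [zcxnu] -> 8 lines: wffuy citmg iwasr zcxnu hpvcw xegfn lxtq mxqn
Hunk 5: at line 1 remove [iwasr] add [wyav,lagf,cld] -> 10 lines: wffuy citmg wyav lagf cld zcxnu hpvcw xegfn lxtq mxqn

Answer: wffuy
citmg
wyav
lagf
cld
zcxnu
hpvcw
xegfn
lxtq
mxqn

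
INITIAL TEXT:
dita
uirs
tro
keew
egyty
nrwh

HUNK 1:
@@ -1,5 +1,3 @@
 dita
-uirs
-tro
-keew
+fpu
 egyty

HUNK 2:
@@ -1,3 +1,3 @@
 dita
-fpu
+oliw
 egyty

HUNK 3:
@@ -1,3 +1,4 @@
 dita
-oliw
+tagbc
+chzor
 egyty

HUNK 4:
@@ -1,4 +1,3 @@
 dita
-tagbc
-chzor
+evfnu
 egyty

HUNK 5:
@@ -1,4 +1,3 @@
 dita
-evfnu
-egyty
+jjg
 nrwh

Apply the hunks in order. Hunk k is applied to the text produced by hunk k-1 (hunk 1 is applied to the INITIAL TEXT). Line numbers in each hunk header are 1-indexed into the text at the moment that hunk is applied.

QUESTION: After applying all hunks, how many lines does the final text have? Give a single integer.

Hunk 1: at line 1 remove [uirs,tro,keew] add [fpu] -> 4 lines: dita fpu egyty nrwh
Hunk 2: at line 1 remove [fpu] add [oliw] -> 4 lines: dita oliw egyty nrwh
Hunk 3: at line 1 remove [oliw] add [tagbc,chzor] -> 5 lines: dita tagbc chzor egyty nrwh
Hunk 4: at line 1 remove [tagbc,chzor] add [evfnu] -> 4 lines: dita evfnu egyty nrwh
Hunk 5: at line 1 remove [evfnu,egyty] add [jjg] -> 3 lines: dita jjg nrwh
Final line count: 3

Answer: 3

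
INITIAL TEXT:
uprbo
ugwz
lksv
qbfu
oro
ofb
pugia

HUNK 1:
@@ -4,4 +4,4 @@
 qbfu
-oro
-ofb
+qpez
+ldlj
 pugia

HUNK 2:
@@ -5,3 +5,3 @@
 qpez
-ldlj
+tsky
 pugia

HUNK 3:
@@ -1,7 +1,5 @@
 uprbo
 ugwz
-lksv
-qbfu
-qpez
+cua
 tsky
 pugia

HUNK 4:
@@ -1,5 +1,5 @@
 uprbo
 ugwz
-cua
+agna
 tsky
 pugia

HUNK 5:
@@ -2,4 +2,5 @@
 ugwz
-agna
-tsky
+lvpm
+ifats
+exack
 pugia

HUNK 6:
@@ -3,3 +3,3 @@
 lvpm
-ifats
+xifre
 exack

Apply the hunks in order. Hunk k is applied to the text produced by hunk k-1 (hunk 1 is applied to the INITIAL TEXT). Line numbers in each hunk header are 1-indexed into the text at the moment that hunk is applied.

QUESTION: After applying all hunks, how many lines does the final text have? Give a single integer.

Answer: 6

Derivation:
Hunk 1: at line 4 remove [oro,ofb] add [qpez,ldlj] -> 7 lines: uprbo ugwz lksv qbfu qpez ldlj pugia
Hunk 2: at line 5 remove [ldlj] add [tsky] -> 7 lines: uprbo ugwz lksv qbfu qpez tsky pugia
Hunk 3: at line 1 remove [lksv,qbfu,qpez] add [cua] -> 5 lines: uprbo ugwz cua tsky pugia
Hunk 4: at line 1 remove [cua] add [agna] -> 5 lines: uprbo ugwz agna tsky pugia
Hunk 5: at line 2 remove [agna,tsky] add [lvpm,ifats,exack] -> 6 lines: uprbo ugwz lvpm ifats exack pugia
Hunk 6: at line 3 remove [ifats] add [xifre] -> 6 lines: uprbo ugwz lvpm xifre exack pugia
Final line count: 6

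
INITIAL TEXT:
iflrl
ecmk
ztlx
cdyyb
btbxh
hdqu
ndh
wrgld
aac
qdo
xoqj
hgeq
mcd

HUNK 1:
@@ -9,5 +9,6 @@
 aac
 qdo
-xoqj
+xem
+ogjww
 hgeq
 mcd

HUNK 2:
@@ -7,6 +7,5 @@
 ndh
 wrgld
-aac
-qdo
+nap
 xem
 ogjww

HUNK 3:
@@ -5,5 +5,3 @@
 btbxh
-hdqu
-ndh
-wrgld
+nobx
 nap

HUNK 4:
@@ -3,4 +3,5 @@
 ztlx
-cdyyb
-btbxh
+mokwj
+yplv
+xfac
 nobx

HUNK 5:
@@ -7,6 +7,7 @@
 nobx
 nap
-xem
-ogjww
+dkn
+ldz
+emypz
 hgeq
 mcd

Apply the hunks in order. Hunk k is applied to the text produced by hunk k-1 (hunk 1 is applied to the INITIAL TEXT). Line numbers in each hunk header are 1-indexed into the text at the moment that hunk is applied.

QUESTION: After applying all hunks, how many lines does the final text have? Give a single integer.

Hunk 1: at line 9 remove [xoqj] add [xem,ogjww] -> 14 lines: iflrl ecmk ztlx cdyyb btbxh hdqu ndh wrgld aac qdo xem ogjww hgeq mcd
Hunk 2: at line 7 remove [aac,qdo] add [nap] -> 13 lines: iflrl ecmk ztlx cdyyb btbxh hdqu ndh wrgld nap xem ogjww hgeq mcd
Hunk 3: at line 5 remove [hdqu,ndh,wrgld] add [nobx] -> 11 lines: iflrl ecmk ztlx cdyyb btbxh nobx nap xem ogjww hgeq mcd
Hunk 4: at line 3 remove [cdyyb,btbxh] add [mokwj,yplv,xfac] -> 12 lines: iflrl ecmk ztlx mokwj yplv xfac nobx nap xem ogjww hgeq mcd
Hunk 5: at line 7 remove [xem,ogjww] add [dkn,ldz,emypz] -> 13 lines: iflrl ecmk ztlx mokwj yplv xfac nobx nap dkn ldz emypz hgeq mcd
Final line count: 13

Answer: 13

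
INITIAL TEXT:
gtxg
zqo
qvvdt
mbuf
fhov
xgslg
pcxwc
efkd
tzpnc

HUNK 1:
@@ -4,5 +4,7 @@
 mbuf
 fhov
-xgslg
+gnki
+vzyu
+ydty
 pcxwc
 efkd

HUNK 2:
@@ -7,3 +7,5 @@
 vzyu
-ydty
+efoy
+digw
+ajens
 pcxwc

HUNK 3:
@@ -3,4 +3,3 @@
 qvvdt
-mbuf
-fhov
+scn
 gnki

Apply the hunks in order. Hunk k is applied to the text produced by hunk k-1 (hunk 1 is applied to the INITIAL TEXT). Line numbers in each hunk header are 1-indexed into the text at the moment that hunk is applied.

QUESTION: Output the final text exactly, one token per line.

Answer: gtxg
zqo
qvvdt
scn
gnki
vzyu
efoy
digw
ajens
pcxwc
efkd
tzpnc

Derivation:
Hunk 1: at line 4 remove [xgslg] add [gnki,vzyu,ydty] -> 11 lines: gtxg zqo qvvdt mbuf fhov gnki vzyu ydty pcxwc efkd tzpnc
Hunk 2: at line 7 remove [ydty] add [efoy,digw,ajens] -> 13 lines: gtxg zqo qvvdt mbuf fhov gnki vzyu efoy digw ajens pcxwc efkd tzpnc
Hunk 3: at line 3 remove [mbuf,fhov] add [scn] -> 12 lines: gtxg zqo qvvdt scn gnki vzyu efoy digw ajens pcxwc efkd tzpnc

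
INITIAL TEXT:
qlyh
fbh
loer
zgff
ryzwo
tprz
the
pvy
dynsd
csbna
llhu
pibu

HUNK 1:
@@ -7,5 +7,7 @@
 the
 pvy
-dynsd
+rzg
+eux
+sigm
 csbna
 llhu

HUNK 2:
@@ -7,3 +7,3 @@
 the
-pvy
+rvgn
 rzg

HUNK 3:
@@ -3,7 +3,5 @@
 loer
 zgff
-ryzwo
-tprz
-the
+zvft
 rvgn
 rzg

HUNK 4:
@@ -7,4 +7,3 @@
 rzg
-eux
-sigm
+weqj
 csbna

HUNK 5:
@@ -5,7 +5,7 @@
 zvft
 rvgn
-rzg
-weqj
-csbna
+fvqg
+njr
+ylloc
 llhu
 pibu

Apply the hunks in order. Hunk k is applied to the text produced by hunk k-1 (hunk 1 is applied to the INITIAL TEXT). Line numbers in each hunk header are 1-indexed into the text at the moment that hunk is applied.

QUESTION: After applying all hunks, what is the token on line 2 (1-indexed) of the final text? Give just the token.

Hunk 1: at line 7 remove [dynsd] add [rzg,eux,sigm] -> 14 lines: qlyh fbh loer zgff ryzwo tprz the pvy rzg eux sigm csbna llhu pibu
Hunk 2: at line 7 remove [pvy] add [rvgn] -> 14 lines: qlyh fbh loer zgff ryzwo tprz the rvgn rzg eux sigm csbna llhu pibu
Hunk 3: at line 3 remove [ryzwo,tprz,the] add [zvft] -> 12 lines: qlyh fbh loer zgff zvft rvgn rzg eux sigm csbna llhu pibu
Hunk 4: at line 7 remove [eux,sigm] add [weqj] -> 11 lines: qlyh fbh loer zgff zvft rvgn rzg weqj csbna llhu pibu
Hunk 5: at line 5 remove [rzg,weqj,csbna] add [fvqg,njr,ylloc] -> 11 lines: qlyh fbh loer zgff zvft rvgn fvqg njr ylloc llhu pibu
Final line 2: fbh

Answer: fbh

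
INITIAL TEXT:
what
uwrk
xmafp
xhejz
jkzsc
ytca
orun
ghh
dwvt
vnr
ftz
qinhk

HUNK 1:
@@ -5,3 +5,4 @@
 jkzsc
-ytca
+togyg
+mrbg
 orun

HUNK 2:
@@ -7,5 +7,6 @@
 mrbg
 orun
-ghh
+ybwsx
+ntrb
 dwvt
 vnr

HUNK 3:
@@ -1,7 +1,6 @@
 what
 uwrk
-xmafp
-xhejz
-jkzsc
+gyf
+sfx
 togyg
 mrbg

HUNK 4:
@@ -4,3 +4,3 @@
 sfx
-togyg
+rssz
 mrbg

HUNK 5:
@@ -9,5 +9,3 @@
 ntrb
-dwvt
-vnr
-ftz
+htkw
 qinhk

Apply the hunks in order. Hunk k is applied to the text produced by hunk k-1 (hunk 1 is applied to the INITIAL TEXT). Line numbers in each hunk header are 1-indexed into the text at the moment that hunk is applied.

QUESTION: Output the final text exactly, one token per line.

Answer: what
uwrk
gyf
sfx
rssz
mrbg
orun
ybwsx
ntrb
htkw
qinhk

Derivation:
Hunk 1: at line 5 remove [ytca] add [togyg,mrbg] -> 13 lines: what uwrk xmafp xhejz jkzsc togyg mrbg orun ghh dwvt vnr ftz qinhk
Hunk 2: at line 7 remove [ghh] add [ybwsx,ntrb] -> 14 lines: what uwrk xmafp xhejz jkzsc togyg mrbg orun ybwsx ntrb dwvt vnr ftz qinhk
Hunk 3: at line 1 remove [xmafp,xhejz,jkzsc] add [gyf,sfx] -> 13 lines: what uwrk gyf sfx togyg mrbg orun ybwsx ntrb dwvt vnr ftz qinhk
Hunk 4: at line 4 remove [togyg] add [rssz] -> 13 lines: what uwrk gyf sfx rssz mrbg orun ybwsx ntrb dwvt vnr ftz qinhk
Hunk 5: at line 9 remove [dwvt,vnr,ftz] add [htkw] -> 11 lines: what uwrk gyf sfx rssz mrbg orun ybwsx ntrb htkw qinhk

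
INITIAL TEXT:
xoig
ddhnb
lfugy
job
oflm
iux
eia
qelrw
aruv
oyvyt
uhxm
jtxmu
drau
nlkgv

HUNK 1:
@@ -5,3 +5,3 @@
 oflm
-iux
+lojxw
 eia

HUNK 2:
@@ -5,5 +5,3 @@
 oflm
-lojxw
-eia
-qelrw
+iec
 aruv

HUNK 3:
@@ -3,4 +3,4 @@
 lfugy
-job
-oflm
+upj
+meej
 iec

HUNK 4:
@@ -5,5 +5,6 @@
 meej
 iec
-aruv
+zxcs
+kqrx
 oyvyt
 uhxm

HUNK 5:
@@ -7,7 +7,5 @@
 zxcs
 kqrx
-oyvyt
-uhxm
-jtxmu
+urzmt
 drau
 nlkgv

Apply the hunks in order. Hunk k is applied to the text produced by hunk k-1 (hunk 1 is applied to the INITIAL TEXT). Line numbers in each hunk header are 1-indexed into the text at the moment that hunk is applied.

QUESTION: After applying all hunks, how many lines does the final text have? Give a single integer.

Answer: 11

Derivation:
Hunk 1: at line 5 remove [iux] add [lojxw] -> 14 lines: xoig ddhnb lfugy job oflm lojxw eia qelrw aruv oyvyt uhxm jtxmu drau nlkgv
Hunk 2: at line 5 remove [lojxw,eia,qelrw] add [iec] -> 12 lines: xoig ddhnb lfugy job oflm iec aruv oyvyt uhxm jtxmu drau nlkgv
Hunk 3: at line 3 remove [job,oflm] add [upj,meej] -> 12 lines: xoig ddhnb lfugy upj meej iec aruv oyvyt uhxm jtxmu drau nlkgv
Hunk 4: at line 5 remove [aruv] add [zxcs,kqrx] -> 13 lines: xoig ddhnb lfugy upj meej iec zxcs kqrx oyvyt uhxm jtxmu drau nlkgv
Hunk 5: at line 7 remove [oyvyt,uhxm,jtxmu] add [urzmt] -> 11 lines: xoig ddhnb lfugy upj meej iec zxcs kqrx urzmt drau nlkgv
Final line count: 11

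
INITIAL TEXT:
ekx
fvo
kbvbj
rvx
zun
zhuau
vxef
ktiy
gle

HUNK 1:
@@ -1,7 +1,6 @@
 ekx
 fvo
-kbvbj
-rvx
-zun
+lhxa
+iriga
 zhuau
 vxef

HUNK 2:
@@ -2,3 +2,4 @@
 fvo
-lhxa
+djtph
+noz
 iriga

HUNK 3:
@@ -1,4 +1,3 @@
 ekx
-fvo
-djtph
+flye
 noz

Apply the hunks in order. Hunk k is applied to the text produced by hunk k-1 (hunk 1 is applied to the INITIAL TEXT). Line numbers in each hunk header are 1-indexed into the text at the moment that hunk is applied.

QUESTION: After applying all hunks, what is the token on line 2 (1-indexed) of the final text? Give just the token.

Hunk 1: at line 1 remove [kbvbj,rvx,zun] add [lhxa,iriga] -> 8 lines: ekx fvo lhxa iriga zhuau vxef ktiy gle
Hunk 2: at line 2 remove [lhxa] add [djtph,noz] -> 9 lines: ekx fvo djtph noz iriga zhuau vxef ktiy gle
Hunk 3: at line 1 remove [fvo,djtph] add [flye] -> 8 lines: ekx flye noz iriga zhuau vxef ktiy gle
Final line 2: flye

Answer: flye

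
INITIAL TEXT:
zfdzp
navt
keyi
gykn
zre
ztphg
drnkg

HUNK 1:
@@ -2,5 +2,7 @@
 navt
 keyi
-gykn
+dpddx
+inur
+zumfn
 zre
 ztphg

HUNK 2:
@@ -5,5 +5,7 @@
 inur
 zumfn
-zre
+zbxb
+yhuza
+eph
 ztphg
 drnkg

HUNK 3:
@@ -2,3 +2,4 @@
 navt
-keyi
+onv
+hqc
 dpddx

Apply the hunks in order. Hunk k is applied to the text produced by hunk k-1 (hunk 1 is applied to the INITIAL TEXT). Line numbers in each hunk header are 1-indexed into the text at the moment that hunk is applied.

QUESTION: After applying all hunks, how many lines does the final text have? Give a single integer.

Answer: 12

Derivation:
Hunk 1: at line 2 remove [gykn] add [dpddx,inur,zumfn] -> 9 lines: zfdzp navt keyi dpddx inur zumfn zre ztphg drnkg
Hunk 2: at line 5 remove [zre] add [zbxb,yhuza,eph] -> 11 lines: zfdzp navt keyi dpddx inur zumfn zbxb yhuza eph ztphg drnkg
Hunk 3: at line 2 remove [keyi] add [onv,hqc] -> 12 lines: zfdzp navt onv hqc dpddx inur zumfn zbxb yhuza eph ztphg drnkg
Final line count: 12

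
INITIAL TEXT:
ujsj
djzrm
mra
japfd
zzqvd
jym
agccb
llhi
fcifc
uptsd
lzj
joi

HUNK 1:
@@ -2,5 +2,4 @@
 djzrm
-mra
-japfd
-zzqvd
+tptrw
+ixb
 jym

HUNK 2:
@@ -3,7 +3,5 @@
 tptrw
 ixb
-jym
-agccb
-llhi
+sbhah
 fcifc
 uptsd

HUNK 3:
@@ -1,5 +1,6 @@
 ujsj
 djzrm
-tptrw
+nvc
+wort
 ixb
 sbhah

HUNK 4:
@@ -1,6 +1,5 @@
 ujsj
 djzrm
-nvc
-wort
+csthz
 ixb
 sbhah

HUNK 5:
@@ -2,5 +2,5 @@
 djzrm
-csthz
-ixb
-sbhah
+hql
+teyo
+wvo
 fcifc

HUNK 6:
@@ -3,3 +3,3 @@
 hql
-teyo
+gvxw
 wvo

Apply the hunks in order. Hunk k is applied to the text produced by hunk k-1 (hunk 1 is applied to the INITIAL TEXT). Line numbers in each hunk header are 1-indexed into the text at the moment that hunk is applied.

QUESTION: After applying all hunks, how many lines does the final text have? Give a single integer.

Hunk 1: at line 2 remove [mra,japfd,zzqvd] add [tptrw,ixb] -> 11 lines: ujsj djzrm tptrw ixb jym agccb llhi fcifc uptsd lzj joi
Hunk 2: at line 3 remove [jym,agccb,llhi] add [sbhah] -> 9 lines: ujsj djzrm tptrw ixb sbhah fcifc uptsd lzj joi
Hunk 3: at line 1 remove [tptrw] add [nvc,wort] -> 10 lines: ujsj djzrm nvc wort ixb sbhah fcifc uptsd lzj joi
Hunk 4: at line 1 remove [nvc,wort] add [csthz] -> 9 lines: ujsj djzrm csthz ixb sbhah fcifc uptsd lzj joi
Hunk 5: at line 2 remove [csthz,ixb,sbhah] add [hql,teyo,wvo] -> 9 lines: ujsj djzrm hql teyo wvo fcifc uptsd lzj joi
Hunk 6: at line 3 remove [teyo] add [gvxw] -> 9 lines: ujsj djzrm hql gvxw wvo fcifc uptsd lzj joi
Final line count: 9

Answer: 9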